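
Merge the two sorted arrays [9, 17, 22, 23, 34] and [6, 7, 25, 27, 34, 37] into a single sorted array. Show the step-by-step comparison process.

Merging process:

Compare 9 vs 6: take 6 from right. Merged: [6]
Compare 9 vs 7: take 7 from right. Merged: [6, 7]
Compare 9 vs 25: take 9 from left. Merged: [6, 7, 9]
Compare 17 vs 25: take 17 from left. Merged: [6, 7, 9, 17]
Compare 22 vs 25: take 22 from left. Merged: [6, 7, 9, 17, 22]
Compare 23 vs 25: take 23 from left. Merged: [6, 7, 9, 17, 22, 23]
Compare 34 vs 25: take 25 from right. Merged: [6, 7, 9, 17, 22, 23, 25]
Compare 34 vs 27: take 27 from right. Merged: [6, 7, 9, 17, 22, 23, 25, 27]
Compare 34 vs 34: take 34 from left. Merged: [6, 7, 9, 17, 22, 23, 25, 27, 34]
Append remaining from right: [34, 37]. Merged: [6, 7, 9, 17, 22, 23, 25, 27, 34, 34, 37]

Final merged array: [6, 7, 9, 17, 22, 23, 25, 27, 34, 34, 37]
Total comparisons: 9

The merged array is [6, 7, 9, 17, 22, 23, 25, 27, 34, 34, 37], requiring 9 comparisons. The merge step runs in O(n) time where n is the total number of elements.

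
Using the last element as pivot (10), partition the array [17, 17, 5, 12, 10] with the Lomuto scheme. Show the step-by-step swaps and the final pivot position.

Lomuto partition with pivot = 10:

Initial array: [17, 17, 5, 12, 10]

arr[0]=17 > 10: no swap
arr[1]=17 > 10: no swap
arr[2]=5 <= 10: swap with position 0, array becomes [5, 17, 17, 12, 10]
arr[3]=12 > 10: no swap

Place pivot at position 1: [5, 10, 17, 12, 17]
Pivot position: 1

After partitioning with pivot 10, the array becomes [5, 10, 17, 12, 17]. The pivot is placed at index 1. All elements to the left of the pivot are <= 10, and all elements to the right are > 10.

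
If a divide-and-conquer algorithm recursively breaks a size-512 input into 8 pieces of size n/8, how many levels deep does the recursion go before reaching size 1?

For divide and conquer with division factor 8:

Problem sizes at each level:
Level 0: 512
Level 1: 64
Level 2: 8
Level 3: 1

The root is level 0 and the size-1 base case is level 3 (the tree spans levels 0 through 3, i.e. 4 levels counting the root), so the depth is the number of divisions: log_8(512) = 3

The recursion tree depth is log_8(512) = 3. At each level, the problem size is divided by 8, so it takes 3 divisions to reduce to a base case of size 1. The algorithm makes 8 recursive calls at each level.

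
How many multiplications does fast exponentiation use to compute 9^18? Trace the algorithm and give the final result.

Computing 9^18 by squaring (build up from 9^1; each line after the first costs one multiplication):

9^1 = 9
9^2 = (9^1)^2 = 9^2 = 81
9^4 = (9^2)^2 = 81^2 = 6561
9^8 = (9^4)^2 = 6561^2 = 43046721
9^9 = 9 * 9^8 = 9 * 43046721 = 387420489
9^18 = (9^9)^2 = 387420489^2 = 150094635296999121

Result: 150094635296999121
Multiplications needed: 5 (5 lines after 9^1)

9^18 = 150094635296999121. Using exponentiation by squaring, this requires 5 multiplications. The key idea: if the exponent is even, square the half-power; if odd, multiply by the base once.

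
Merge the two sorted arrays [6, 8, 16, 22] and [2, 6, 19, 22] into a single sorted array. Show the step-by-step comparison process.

Merging process:

Compare 6 vs 2: take 2 from right. Merged: [2]
Compare 6 vs 6: take 6 from left. Merged: [2, 6]
Compare 8 vs 6: take 6 from right. Merged: [2, 6, 6]
Compare 8 vs 19: take 8 from left. Merged: [2, 6, 6, 8]
Compare 16 vs 19: take 16 from left. Merged: [2, 6, 6, 8, 16]
Compare 22 vs 19: take 19 from right. Merged: [2, 6, 6, 8, 16, 19]
Compare 22 vs 22: take 22 from left. Merged: [2, 6, 6, 8, 16, 19, 22]
Append remaining from right: [22]. Merged: [2, 6, 6, 8, 16, 19, 22, 22]

Final merged array: [2, 6, 6, 8, 16, 19, 22, 22]
Total comparisons: 7

The merged array is [2, 6, 6, 8, 16, 19, 22, 22], requiring 7 comparisons. The merge step runs in O(n) time where n is the total number of elements.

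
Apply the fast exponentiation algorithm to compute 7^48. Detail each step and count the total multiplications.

Computing 7^48 by squaring (build up from 7^1; each line after the first costs one multiplication):

7^1 = 7
7^2 = (7^1)^2 = 7^2 = 49
7^3 = 7 * 7^2 = 7 * 49 = 343
7^6 = (7^3)^2 = 343^2 = 117649
7^12 = (7^6)^2 = 117649^2 = 13841287201
7^24 = (7^12)^2 = 13841287201^2 = 191581231380566414401
7^48 = (7^24)^2 = 191581231380566414401^2 = 36703368217294125441230211032033660188801

Result: 36703368217294125441230211032033660188801
Multiplications needed: 6 (6 lines after 7^1)

7^48 = 36703368217294125441230211032033660188801. Using exponentiation by squaring, this requires 6 multiplications. The key idea: if the exponent is even, square the half-power; if odd, multiply by the base once.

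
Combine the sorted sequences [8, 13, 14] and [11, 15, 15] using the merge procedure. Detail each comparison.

Merging process:

Compare 8 vs 11: take 8 from left. Merged: [8]
Compare 13 vs 11: take 11 from right. Merged: [8, 11]
Compare 13 vs 15: take 13 from left. Merged: [8, 11, 13]
Compare 14 vs 15: take 14 from left. Merged: [8, 11, 13, 14]
Append remaining from right: [15, 15]. Merged: [8, 11, 13, 14, 15, 15]

Final merged array: [8, 11, 13, 14, 15, 15]
Total comparisons: 4

The merged array is [8, 11, 13, 14, 15, 15], requiring 4 comparisons. The merge step runs in O(n) time where n is the total number of elements.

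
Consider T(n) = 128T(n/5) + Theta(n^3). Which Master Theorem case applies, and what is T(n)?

Master Theorem for T(n) = 128T(n/5) + O(n^3):

a = 128, b = 5, c = 3
log_b(a) = log_5(128) = 3.0147

Case 1: c = 3 < log_5(128) = 3.0147
T(n) = O(n^(log_5 128))

For T(n) = 128T(n/5) + O(n^3): log_5(128) = 3.0147. This is Case 1 of the Master Theorem (c < log_b(a), work dominated by leaves), giving O(n^(log_5 128)).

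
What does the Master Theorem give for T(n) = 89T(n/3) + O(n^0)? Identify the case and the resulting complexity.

Master Theorem for T(n) = 89T(n/3) + O(n^0):

a = 89, b = 3, c = 0
log_b(a) = log_3(89) = 4.0857

Case 1: c = 0 < log_3(89) = 4.0857
T(n) = O(n^(log_3 89))

For T(n) = 89T(n/3) + O(n^0): log_3(89) = 4.0857. This is Case 1 of the Master Theorem (c < log_b(a), work dominated by leaves), giving O(n^(log_3 89)).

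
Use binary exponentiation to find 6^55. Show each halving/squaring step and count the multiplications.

Computing 6^55 by squaring (build up from 6^1; each line after the first costs one multiplication):

6^1 = 6
6^2 = (6^1)^2 = 6^2 = 36
6^3 = 6 * 6^2 = 6 * 36 = 216
6^6 = (6^3)^2 = 216^2 = 46656
6^12 = (6^6)^2 = 46656^2 = 2176782336
6^13 = 6 * 6^12 = 6 * 2176782336 = 13060694016
6^26 = (6^13)^2 = 13060694016^2 = 170581728179578208256
6^27 = 6 * 6^26 = 6 * 170581728179578208256 = 1023490369077469249536
6^54 = (6^27)^2 = 1023490369077469249536^2 = 1047532535594334222593508922191671036215296
6^55 = 6 * 6^54 = 6 * 1047532535594334222593508922191671036215296 = 6285195213566005335561053533150026217291776

Result: 6285195213566005335561053533150026217291776
Multiplications needed: 9 (9 lines after 6^1)

6^55 = 6285195213566005335561053533150026217291776. Using exponentiation by squaring, this requires 9 multiplications. The key idea: if the exponent is even, square the half-power; if odd, multiply by the base once.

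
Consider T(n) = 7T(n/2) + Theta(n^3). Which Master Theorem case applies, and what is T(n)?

Master Theorem for T(n) = 7T(n/2) + O(n^3):

a = 7, b = 2, c = 3
log_b(a) = log_2(7) = 2.8074

Case 3: c = 3 > log_2(7) = 2.8074
T(n) = O(n^3) = O(n^3)

For T(n) = 7T(n/2) + O(n^3): log_2(7) = 2.8074. This is Case 3 of the Master Theorem (c > log_b(a), work dominated by root), giving O(n^3).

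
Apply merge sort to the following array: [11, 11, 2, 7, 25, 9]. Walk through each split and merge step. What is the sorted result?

Merge sort trace:

Split: [11, 11, 2, 7, 25, 9] -> [11, 11, 2] and [7, 25, 9]
  Split: [11, 11, 2] -> [11] and [11, 2]
    Split: [11, 2] -> [11] and [2]
    Merge: [11] + [2] -> [2, 11]
  Merge: [11] + [2, 11] -> [2, 11, 11]
  Split: [7, 25, 9] -> [7] and [25, 9]
    Split: [25, 9] -> [25] and [9]
    Merge: [25] + [9] -> [9, 25]
  Merge: [7] + [9, 25] -> [7, 9, 25]
Merge: [2, 11, 11] + [7, 9, 25] -> [2, 7, 9, 11, 11, 25]

Final sorted array: [2, 7, 9, 11, 11, 25]

The merge sort proceeds by recursively splitting the array and merging sorted halves.
After all merges, the sorted array is [2, 7, 9, 11, 11, 25].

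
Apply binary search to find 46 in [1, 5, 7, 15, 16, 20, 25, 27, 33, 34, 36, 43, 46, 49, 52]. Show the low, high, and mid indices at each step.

Binary search for 46 in [1, 5, 7, 15, 16, 20, 25, 27, 33, 34, 36, 43, 46, 49, 52]:

lo=0, hi=14, mid=7, arr[mid]=27 -> 27 < 46, search right half
lo=8, hi=14, mid=11, arr[mid]=43 -> 43 < 46, search right half
lo=12, hi=14, mid=13, arr[mid]=49 -> 49 > 46, search left half
lo=12, hi=12, mid=12, arr[mid]=46 -> Found target at index 12!

Binary search finds 46 at index 12 after 4 comparisons. The search repeatedly halves the search space by comparing with the middle element.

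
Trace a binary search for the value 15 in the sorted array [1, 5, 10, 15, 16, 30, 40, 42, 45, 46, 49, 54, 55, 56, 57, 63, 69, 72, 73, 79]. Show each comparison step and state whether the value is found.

Binary search for 15 in [1, 5, 10, 15, 16, 30, 40, 42, 45, 46, 49, 54, 55, 56, 57, 63, 69, 72, 73, 79]:

lo=0, hi=19, mid=9, arr[mid]=46 -> 46 > 15, search left half
lo=0, hi=8, mid=4, arr[mid]=16 -> 16 > 15, search left half
lo=0, hi=3, mid=1, arr[mid]=5 -> 5 < 15, search right half
lo=2, hi=3, mid=2, arr[mid]=10 -> 10 < 15, search right half
lo=3, hi=3, mid=3, arr[mid]=15 -> Found target at index 3!

Binary search finds 15 at index 3 after 5 comparisons. The search repeatedly halves the search space by comparing with the middle element.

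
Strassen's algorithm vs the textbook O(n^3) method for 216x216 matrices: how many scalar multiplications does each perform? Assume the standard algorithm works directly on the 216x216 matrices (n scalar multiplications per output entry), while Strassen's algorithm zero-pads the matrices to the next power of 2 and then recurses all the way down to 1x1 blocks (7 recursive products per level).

Matrix multiplication for 216x216 matrices:

Strassen's algorithm requires power-of-2 dimensions. Pad 216x216 to 256x256 (next power of 2).

Standard algorithm: 216^3 = 10077696 multiplications
Strassen's algorithm: 7^(log2(256)) = 7^8 = 5764801 multiplications
Savings: 10077696 - 5764801 = 4312895 multiplications

Standard: 10077696 multiplications (216^3). Strassen: 5764801 multiplications (7^8, after padding to 256x256). Strassen reduces 8 recursive multiplications to 7 at each level.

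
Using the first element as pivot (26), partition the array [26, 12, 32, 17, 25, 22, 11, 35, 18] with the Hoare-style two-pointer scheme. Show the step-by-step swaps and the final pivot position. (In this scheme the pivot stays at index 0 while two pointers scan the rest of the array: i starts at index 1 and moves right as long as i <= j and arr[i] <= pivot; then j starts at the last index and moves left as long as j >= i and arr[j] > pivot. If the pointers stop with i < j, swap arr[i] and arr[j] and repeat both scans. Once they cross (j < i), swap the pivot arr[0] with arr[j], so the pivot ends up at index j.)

Hoare-style two-pointer partition with pivot = 26:

Initial array: [26, 12, 32, 17, 25, 22, 11, 35, 18]

Pointers start at i = 1, j = 8.
i stops at index 2 (arr[2]=32 > 26), j stops at index 8 (arr[8]=18 <= 26): swap arr[2] and arr[8], array becomes [26, 12, 18, 17, 25, 22, 11, 35, 32]
i ends at 7, j ends at 6: the pointers have crossed (j < i), so scanning stops.

Swap pivot arr[0] with arr[6] to place pivot at position 6: [11, 12, 18, 17, 25, 22, 26, 35, 32]
Pivot position: 6

After partitioning with pivot 26, the array becomes [11, 12, 18, 17, 25, 22, 26, 35, 32]. The pivot is placed at index 6. All elements to the left of the pivot are <= 26, and all elements to the right are > 26.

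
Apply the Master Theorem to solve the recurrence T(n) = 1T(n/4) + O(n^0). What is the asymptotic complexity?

Master Theorem for T(n) = 1T(n/4) + O(n^0):

a = 1, b = 4, c = 0
log_b(a) = log_4(1) = 0.0000

Case 2: c = 0 = log_4(1) = 0.0000
T(n) = O(n^0 log n) = O(log n)

For T(n) = 1T(n/4) + O(n^0): log_4(1) = 0.0000. This is Case 2 of the Master Theorem (c = log_b(a), equal work at all levels), giving O(log n).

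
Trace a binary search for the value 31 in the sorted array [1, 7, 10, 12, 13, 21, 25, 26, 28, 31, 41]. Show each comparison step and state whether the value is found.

Binary search for 31 in [1, 7, 10, 12, 13, 21, 25, 26, 28, 31, 41]:

lo=0, hi=10, mid=5, arr[mid]=21 -> 21 < 31, search right half
lo=6, hi=10, mid=8, arr[mid]=28 -> 28 < 31, search right half
lo=9, hi=10, mid=9, arr[mid]=31 -> Found target at index 9!

Binary search finds 31 at index 9 after 3 comparisons. The search repeatedly halves the search space by comparing with the middle element.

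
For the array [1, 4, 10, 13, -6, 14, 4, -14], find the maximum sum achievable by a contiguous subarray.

Using Kadane's algorithm on [1, 4, 10, 13, -6, 14, 4, -14]:

Scanning through the array:
Position 1 (value 4): max_ending_here = 5, max_so_far = 5
Position 2 (value 10): max_ending_here = 15, max_so_far = 15
Position 3 (value 13): max_ending_here = 28, max_so_far = 28
Position 4 (value -6): max_ending_here = 22, max_so_far = 28
Position 5 (value 14): max_ending_here = 36, max_so_far = 36
Position 6 (value 4): max_ending_here = 40, max_so_far = 40
Position 7 (value -14): max_ending_here = 26, max_so_far = 40

Maximum subarray: [1, 4, 10, 13, -6, 14, 4]
Maximum sum: 40

The maximum subarray is [1, 4, 10, 13, -6, 14, 4] with sum 40. This subarray runs from index 0 to index 6.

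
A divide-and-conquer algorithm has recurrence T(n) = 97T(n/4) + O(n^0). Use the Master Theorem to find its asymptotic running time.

Master Theorem for T(n) = 97T(n/4) + O(n^0):

a = 97, b = 4, c = 0
log_b(a) = log_4(97) = 3.3000

Case 1: c = 0 < log_4(97) = 3.3000
T(n) = O(n^(log_4 97))

For T(n) = 97T(n/4) + O(n^0): log_4(97) = 3.3000. This is Case 1 of the Master Theorem (c < log_b(a), work dominated by leaves), giving O(n^(log_4 97)).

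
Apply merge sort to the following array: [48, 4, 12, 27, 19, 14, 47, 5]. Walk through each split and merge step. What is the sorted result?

Merge sort trace:

Split: [48, 4, 12, 27, 19, 14, 47, 5] -> [48, 4, 12, 27] and [19, 14, 47, 5]
  Split: [48, 4, 12, 27] -> [48, 4] and [12, 27]
    Split: [48, 4] -> [48] and [4]
    Merge: [48] + [4] -> [4, 48]
    Split: [12, 27] -> [12] and [27]
    Merge: [12] + [27] -> [12, 27]
  Merge: [4, 48] + [12, 27] -> [4, 12, 27, 48]
  Split: [19, 14, 47, 5] -> [19, 14] and [47, 5]
    Split: [19, 14] -> [19] and [14]
    Merge: [19] + [14] -> [14, 19]
    Split: [47, 5] -> [47] and [5]
    Merge: [47] + [5] -> [5, 47]
  Merge: [14, 19] + [5, 47] -> [5, 14, 19, 47]
Merge: [4, 12, 27, 48] + [5, 14, 19, 47] -> [4, 5, 12, 14, 19, 27, 47, 48]

Final sorted array: [4, 5, 12, 14, 19, 27, 47, 48]

The merge sort proceeds by recursively splitting the array and merging sorted halves.
After all merges, the sorted array is [4, 5, 12, 14, 19, 27, 47, 48].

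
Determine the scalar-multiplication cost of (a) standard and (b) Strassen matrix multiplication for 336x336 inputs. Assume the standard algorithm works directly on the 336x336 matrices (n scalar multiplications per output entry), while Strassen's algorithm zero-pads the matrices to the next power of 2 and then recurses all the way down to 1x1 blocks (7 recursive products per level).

Matrix multiplication for 336x336 matrices:

Strassen's algorithm requires power-of-2 dimensions. Pad 336x336 to 512x512 (next power of 2).

Standard algorithm: 336^3 = 37933056 multiplications
Strassen's algorithm: 7^(log2(512)) = 7^9 = 40353607 multiplications
Difference: 37933056 - 40353607 = -2420551 (Strassen uses MORE here due to padding overhead — for small or just-over-power-of-2 n, padding can outweigh the per-level savings)

Standard: 37933056 multiplications (336^3). Strassen: 40353607 multiplications (7^9, after padding to 512x512). Strassen reduces 8 recursive multiplications to 7 at each level.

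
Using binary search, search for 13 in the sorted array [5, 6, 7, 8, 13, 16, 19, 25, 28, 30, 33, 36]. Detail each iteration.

Binary search for 13 in [5, 6, 7, 8, 13, 16, 19, 25, 28, 30, 33, 36]:

lo=0, hi=11, mid=5, arr[mid]=16 -> 16 > 13, search left half
lo=0, hi=4, mid=2, arr[mid]=7 -> 7 < 13, search right half
lo=3, hi=4, mid=3, arr[mid]=8 -> 8 < 13, search right half
lo=4, hi=4, mid=4, arr[mid]=13 -> Found target at index 4!

Binary search finds 13 at index 4 after 4 comparisons. The search repeatedly halves the search space by comparing with the middle element.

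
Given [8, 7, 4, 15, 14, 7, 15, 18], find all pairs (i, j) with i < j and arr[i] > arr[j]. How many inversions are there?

Finding inversions in [8, 7, 4, 15, 14, 7, 15, 18]:

(0, 1): arr[0]=8 > arr[1]=7
(0, 2): arr[0]=8 > arr[2]=4
(0, 5): arr[0]=8 > arr[5]=7
(1, 2): arr[1]=7 > arr[2]=4
(3, 4): arr[3]=15 > arr[4]=14
(3, 5): arr[3]=15 > arr[5]=7
(4, 5): arr[4]=14 > arr[5]=7

Total inversions: 7

The array has 7 inversion(s): (0,1), (0,2), (0,5), (1,2), (3,4), (3,5), (4,5). Each pair (i,j) satisfies i < j and arr[i] > arr[j].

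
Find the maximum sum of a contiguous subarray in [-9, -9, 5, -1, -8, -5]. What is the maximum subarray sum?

Using Kadane's algorithm on [-9, -9, 5, -1, -8, -5]:

Scanning through the array:
Position 1 (value -9): max_ending_here = -9, max_so_far = -9
Position 2 (value 5): max_ending_here = 5, max_so_far = 5
Position 3 (value -1): max_ending_here = 4, max_so_far = 5
Position 4 (value -8): max_ending_here = -4, max_so_far = 5
Position 5 (value -5): max_ending_here = -5, max_so_far = 5

Maximum subarray: [5]
Maximum sum: 5

The maximum subarray is [5] with sum 5. This subarray runs from index 2 to index 2.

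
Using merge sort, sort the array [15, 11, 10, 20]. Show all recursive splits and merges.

Merge sort trace:

Split: [15, 11, 10, 20] -> [15, 11] and [10, 20]
  Split: [15, 11] -> [15] and [11]
  Merge: [15] + [11] -> [11, 15]
  Split: [10, 20] -> [10] and [20]
  Merge: [10] + [20] -> [10, 20]
Merge: [11, 15] + [10, 20] -> [10, 11, 15, 20]

Final sorted array: [10, 11, 15, 20]

The merge sort proceeds by recursively splitting the array and merging sorted halves.
After all merges, the sorted array is [10, 11, 15, 20].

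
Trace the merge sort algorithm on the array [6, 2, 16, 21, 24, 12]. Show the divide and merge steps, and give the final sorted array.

Merge sort trace:

Split: [6, 2, 16, 21, 24, 12] -> [6, 2, 16] and [21, 24, 12]
  Split: [6, 2, 16] -> [6] and [2, 16]
    Split: [2, 16] -> [2] and [16]
    Merge: [2] + [16] -> [2, 16]
  Merge: [6] + [2, 16] -> [2, 6, 16]
  Split: [21, 24, 12] -> [21] and [24, 12]
    Split: [24, 12] -> [24] and [12]
    Merge: [24] + [12] -> [12, 24]
  Merge: [21] + [12, 24] -> [12, 21, 24]
Merge: [2, 6, 16] + [12, 21, 24] -> [2, 6, 12, 16, 21, 24]

Final sorted array: [2, 6, 12, 16, 21, 24]

The merge sort proceeds by recursively splitting the array and merging sorted halves.
After all merges, the sorted array is [2, 6, 12, 16, 21, 24].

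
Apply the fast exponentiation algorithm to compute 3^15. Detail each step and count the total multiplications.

Computing 3^15 by squaring (build up from 3^1; each line after the first costs one multiplication):

3^1 = 3
3^2 = (3^1)^2 = 3^2 = 9
3^3 = 3 * 3^2 = 3 * 9 = 27
3^6 = (3^3)^2 = 27^2 = 729
3^7 = 3 * 3^6 = 3 * 729 = 2187
3^14 = (3^7)^2 = 2187^2 = 4782969
3^15 = 3 * 3^14 = 3 * 4782969 = 14348907

Result: 14348907
Multiplications needed: 6 (6 lines after 3^1)

3^15 = 14348907. Using exponentiation by squaring, this requires 6 multiplications. The key idea: if the exponent is even, square the half-power; if odd, multiply by the base once.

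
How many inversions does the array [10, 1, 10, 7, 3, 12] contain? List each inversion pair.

Finding inversions in [10, 1, 10, 7, 3, 12]:

(0, 1): arr[0]=10 > arr[1]=1
(0, 3): arr[0]=10 > arr[3]=7
(0, 4): arr[0]=10 > arr[4]=3
(2, 3): arr[2]=10 > arr[3]=7
(2, 4): arr[2]=10 > arr[4]=3
(3, 4): arr[3]=7 > arr[4]=3

Total inversions: 6

The array has 6 inversion(s): (0,1), (0,3), (0,4), (2,3), (2,4), (3,4). Each pair (i,j) satisfies i < j and arr[i] > arr[j].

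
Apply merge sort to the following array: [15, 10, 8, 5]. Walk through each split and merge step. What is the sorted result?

Merge sort trace:

Split: [15, 10, 8, 5] -> [15, 10] and [8, 5]
  Split: [15, 10] -> [15] and [10]
  Merge: [15] + [10] -> [10, 15]
  Split: [8, 5] -> [8] and [5]
  Merge: [8] + [5] -> [5, 8]
Merge: [10, 15] + [5, 8] -> [5, 8, 10, 15]

Final sorted array: [5, 8, 10, 15]

The merge sort proceeds by recursively splitting the array and merging sorted halves.
After all merges, the sorted array is [5, 8, 10, 15].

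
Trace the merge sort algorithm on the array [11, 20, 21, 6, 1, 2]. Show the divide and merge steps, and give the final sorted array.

Merge sort trace:

Split: [11, 20, 21, 6, 1, 2] -> [11, 20, 21] and [6, 1, 2]
  Split: [11, 20, 21] -> [11] and [20, 21]
    Split: [20, 21] -> [20] and [21]
    Merge: [20] + [21] -> [20, 21]
  Merge: [11] + [20, 21] -> [11, 20, 21]
  Split: [6, 1, 2] -> [6] and [1, 2]
    Split: [1, 2] -> [1] and [2]
    Merge: [1] + [2] -> [1, 2]
  Merge: [6] + [1, 2] -> [1, 2, 6]
Merge: [11, 20, 21] + [1, 2, 6] -> [1, 2, 6, 11, 20, 21]

Final sorted array: [1, 2, 6, 11, 20, 21]

The merge sort proceeds by recursively splitting the array and merging sorted halves.
After all merges, the sorted array is [1, 2, 6, 11, 20, 21].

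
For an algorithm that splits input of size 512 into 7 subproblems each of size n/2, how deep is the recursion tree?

For divide and conquer with division factor 2:

Problem sizes at each level:
Level 0: 512
Level 1: 256
Level 2: 128
Level 3: 64
Level 4: 32
Level 5: 16
Level 6: 8
Level 7: 4
Level 8: 2
Level 9: 1

The root is level 0 and the size-1 base case is level 9 (the tree spans levels 0 through 9, i.e. 10 levels counting the root), so the depth is the number of divisions: log_2(512) = 9

The recursion tree depth is log_2(512) = 9. At each level, the problem size is divided by 2, so it takes 9 divisions to reduce to a base case of size 1. The algorithm makes 7 recursive calls at each level.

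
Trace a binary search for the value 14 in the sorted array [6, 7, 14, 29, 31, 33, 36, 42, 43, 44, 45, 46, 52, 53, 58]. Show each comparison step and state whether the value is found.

Binary search for 14 in [6, 7, 14, 29, 31, 33, 36, 42, 43, 44, 45, 46, 52, 53, 58]:

lo=0, hi=14, mid=7, arr[mid]=42 -> 42 > 14, search left half
lo=0, hi=6, mid=3, arr[mid]=29 -> 29 > 14, search left half
lo=0, hi=2, mid=1, arr[mid]=7 -> 7 < 14, search right half
lo=2, hi=2, mid=2, arr[mid]=14 -> Found target at index 2!

Binary search finds 14 at index 2 after 4 comparisons. The search repeatedly halves the search space by comparing with the middle element.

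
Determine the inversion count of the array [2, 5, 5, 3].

Finding inversions in [2, 5, 5, 3]:

(1, 3): arr[1]=5 > arr[3]=3
(2, 3): arr[2]=5 > arr[3]=3

Total inversions: 2

The array has 2 inversion(s): (1,3), (2,3). Each pair (i,j) satisfies i < j and arr[i] > arr[j].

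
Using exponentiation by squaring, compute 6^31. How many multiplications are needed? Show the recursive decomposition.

Computing 6^31 by squaring (build up from 6^1; each line after the first costs one multiplication):

6^1 = 6
6^2 = (6^1)^2 = 6^2 = 36
6^3 = 6 * 6^2 = 6 * 36 = 216
6^6 = (6^3)^2 = 216^2 = 46656
6^7 = 6 * 6^6 = 6 * 46656 = 279936
6^14 = (6^7)^2 = 279936^2 = 78364164096
6^15 = 6 * 6^14 = 6 * 78364164096 = 470184984576
6^30 = (6^15)^2 = 470184984576^2 = 221073919720733357899776
6^31 = 6 * 6^30 = 6 * 221073919720733357899776 = 1326443518324400147398656

Result: 1326443518324400147398656
Multiplications needed: 8 (8 lines after 6^1)

6^31 = 1326443518324400147398656. Using exponentiation by squaring, this requires 8 multiplications. The key idea: if the exponent is even, square the half-power; if odd, multiply by the base once.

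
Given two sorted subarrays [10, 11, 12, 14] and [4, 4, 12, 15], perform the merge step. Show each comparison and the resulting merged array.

Merging process:

Compare 10 vs 4: take 4 from right. Merged: [4]
Compare 10 vs 4: take 4 from right. Merged: [4, 4]
Compare 10 vs 12: take 10 from left. Merged: [4, 4, 10]
Compare 11 vs 12: take 11 from left. Merged: [4, 4, 10, 11]
Compare 12 vs 12: take 12 from left. Merged: [4, 4, 10, 11, 12]
Compare 14 vs 12: take 12 from right. Merged: [4, 4, 10, 11, 12, 12]
Compare 14 vs 15: take 14 from left. Merged: [4, 4, 10, 11, 12, 12, 14]
Append remaining from right: [15]. Merged: [4, 4, 10, 11, 12, 12, 14, 15]

Final merged array: [4, 4, 10, 11, 12, 12, 14, 15]
Total comparisons: 7

The merged array is [4, 4, 10, 11, 12, 12, 14, 15], requiring 7 comparisons. The merge step runs in O(n) time where n is the total number of elements.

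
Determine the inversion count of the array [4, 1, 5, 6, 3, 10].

Finding inversions in [4, 1, 5, 6, 3, 10]:

(0, 1): arr[0]=4 > arr[1]=1
(0, 4): arr[0]=4 > arr[4]=3
(2, 4): arr[2]=5 > arr[4]=3
(3, 4): arr[3]=6 > arr[4]=3

Total inversions: 4

The array has 4 inversion(s): (0,1), (0,4), (2,4), (3,4). Each pair (i,j) satisfies i < j and arr[i] > arr[j].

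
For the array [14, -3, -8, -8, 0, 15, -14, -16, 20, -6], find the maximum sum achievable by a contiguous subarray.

Using Kadane's algorithm on [14, -3, -8, -8, 0, 15, -14, -16, 20, -6]:

Scanning through the array:
Position 1 (value -3): max_ending_here = 11, max_so_far = 14
Position 2 (value -8): max_ending_here = 3, max_so_far = 14
Position 3 (value -8): max_ending_here = -5, max_so_far = 14
Position 4 (value 0): max_ending_here = 0, max_so_far = 14
Position 5 (value 15): max_ending_here = 15, max_so_far = 15
Position 6 (value -14): max_ending_here = 1, max_so_far = 15
Position 7 (value -16): max_ending_here = -15, max_so_far = 15
Position 8 (value 20): max_ending_here = 20, max_so_far = 20
Position 9 (value -6): max_ending_here = 14, max_so_far = 20

Maximum subarray: [20]
Maximum sum: 20

The maximum subarray is [20] with sum 20. This subarray runs from index 8 to index 8.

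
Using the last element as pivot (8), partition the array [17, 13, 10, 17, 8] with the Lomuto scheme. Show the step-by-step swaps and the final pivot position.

Lomuto partition with pivot = 8:

Initial array: [17, 13, 10, 17, 8]

arr[0]=17 > 8: no swap
arr[1]=13 > 8: no swap
arr[2]=10 > 8: no swap
arr[3]=17 > 8: no swap

Place pivot at position 0: [8, 13, 10, 17, 17]
Pivot position: 0

After partitioning with pivot 8, the array becomes [8, 13, 10, 17, 17]. The pivot is placed at index 0. All elements to the left of the pivot are <= 8, and all elements to the right are > 8.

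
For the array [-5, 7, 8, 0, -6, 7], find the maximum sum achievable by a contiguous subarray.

Using Kadane's algorithm on [-5, 7, 8, 0, -6, 7]:

Scanning through the array:
Position 1 (value 7): max_ending_here = 7, max_so_far = 7
Position 2 (value 8): max_ending_here = 15, max_so_far = 15
Position 3 (value 0): max_ending_here = 15, max_so_far = 15
Position 4 (value -6): max_ending_here = 9, max_so_far = 15
Position 5 (value 7): max_ending_here = 16, max_so_far = 16

Maximum subarray: [7, 8, 0, -6, 7]
Maximum sum: 16

The maximum subarray is [7, 8, 0, -6, 7] with sum 16. This subarray runs from index 1 to index 5.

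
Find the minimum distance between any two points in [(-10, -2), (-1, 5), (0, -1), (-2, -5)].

Computing all pairwise distances among 4 points:

d((-10, -2), (-1, 5)) = 11.4018
d((-10, -2), (0, -1)) = 10.0499
d((-10, -2), (-2, -5)) = 8.544
d((-1, 5), (0, -1)) = 6.0828
d((-1, 5), (-2, -5)) = 10.0499
d((0, -1), (-2, -5)) = 4.4721 <-- minimum

Closest pair: (0, -1) and (-2, -5) with distance 4.4721

The closest pair is (0, -1) and (-2, -5) with Euclidean distance 4.4721. For 4 points, brute-force pairwise comparison is shown above. For large n, the divide-and-conquer algorithm (sort by x, recurse on halves, check the dividing strip) achieves O(n log n).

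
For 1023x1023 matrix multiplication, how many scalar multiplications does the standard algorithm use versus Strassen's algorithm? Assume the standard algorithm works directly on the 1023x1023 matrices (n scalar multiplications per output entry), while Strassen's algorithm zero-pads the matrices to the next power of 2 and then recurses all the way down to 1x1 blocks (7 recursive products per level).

Matrix multiplication for 1023x1023 matrices:

Strassen's algorithm requires power-of-2 dimensions. Pad 1023x1023 to 1024x1024 (next power of 2).

Standard algorithm: 1023^3 = 1070599167 multiplications
Strassen's algorithm: 7^(log2(1024)) = 7^10 = 282475249 multiplications
Savings: 1070599167 - 282475249 = 788123918 multiplications

Standard: 1070599167 multiplications (1023^3). Strassen: 282475249 multiplications (7^10, after padding to 1024x1024). Strassen reduces 8 recursive multiplications to 7 at each level.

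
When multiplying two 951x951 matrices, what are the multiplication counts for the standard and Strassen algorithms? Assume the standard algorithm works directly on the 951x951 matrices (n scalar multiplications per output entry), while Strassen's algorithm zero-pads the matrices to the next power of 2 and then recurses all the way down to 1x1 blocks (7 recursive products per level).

Matrix multiplication for 951x951 matrices:

Strassen's algorithm requires power-of-2 dimensions. Pad 951x951 to 1024x1024 (next power of 2).

Standard algorithm: 951^3 = 860085351 multiplications
Strassen's algorithm: 7^(log2(1024)) = 7^10 = 282475249 multiplications
Savings: 860085351 - 282475249 = 577610102 multiplications

Standard: 860085351 multiplications (951^3). Strassen: 282475249 multiplications (7^10, after padding to 1024x1024). Strassen reduces 8 recursive multiplications to 7 at each level.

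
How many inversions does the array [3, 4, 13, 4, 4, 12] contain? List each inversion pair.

Finding inversions in [3, 4, 13, 4, 4, 12]:

(2, 3): arr[2]=13 > arr[3]=4
(2, 4): arr[2]=13 > arr[4]=4
(2, 5): arr[2]=13 > arr[5]=12

Total inversions: 3

The array has 3 inversion(s): (2,3), (2,4), (2,5). Each pair (i,j) satisfies i < j and arr[i] > arr[j].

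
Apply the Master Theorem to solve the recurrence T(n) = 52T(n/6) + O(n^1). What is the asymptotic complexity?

Master Theorem for T(n) = 52T(n/6) + O(n^1):

a = 52, b = 6, c = 1
log_b(a) = log_6(52) = 2.2052

Case 1: c = 1 < log_6(52) = 2.2052
T(n) = O(n^(log_6 52))

For T(n) = 52T(n/6) + O(n^1): log_6(52) = 2.2052. This is Case 1 of the Master Theorem (c < log_b(a), work dominated by leaves), giving O(n^(log_6 52)).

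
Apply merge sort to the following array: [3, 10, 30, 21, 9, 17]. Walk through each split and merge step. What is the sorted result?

Merge sort trace:

Split: [3, 10, 30, 21, 9, 17] -> [3, 10, 30] and [21, 9, 17]
  Split: [3, 10, 30] -> [3] and [10, 30]
    Split: [10, 30] -> [10] and [30]
    Merge: [10] + [30] -> [10, 30]
  Merge: [3] + [10, 30] -> [3, 10, 30]
  Split: [21, 9, 17] -> [21] and [9, 17]
    Split: [9, 17] -> [9] and [17]
    Merge: [9] + [17] -> [9, 17]
  Merge: [21] + [9, 17] -> [9, 17, 21]
Merge: [3, 10, 30] + [9, 17, 21] -> [3, 9, 10, 17, 21, 30]

Final sorted array: [3, 9, 10, 17, 21, 30]

The merge sort proceeds by recursively splitting the array and merging sorted halves.
After all merges, the sorted array is [3, 9, 10, 17, 21, 30].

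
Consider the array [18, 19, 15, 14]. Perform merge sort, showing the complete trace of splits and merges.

Merge sort trace:

Split: [18, 19, 15, 14] -> [18, 19] and [15, 14]
  Split: [18, 19] -> [18] and [19]
  Merge: [18] + [19] -> [18, 19]
  Split: [15, 14] -> [15] and [14]
  Merge: [15] + [14] -> [14, 15]
Merge: [18, 19] + [14, 15] -> [14, 15, 18, 19]

Final sorted array: [14, 15, 18, 19]

The merge sort proceeds by recursively splitting the array and merging sorted halves.
After all merges, the sorted array is [14, 15, 18, 19].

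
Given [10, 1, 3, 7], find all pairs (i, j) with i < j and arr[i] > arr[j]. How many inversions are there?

Finding inversions in [10, 1, 3, 7]:

(0, 1): arr[0]=10 > arr[1]=1
(0, 2): arr[0]=10 > arr[2]=3
(0, 3): arr[0]=10 > arr[3]=7

Total inversions: 3

The array has 3 inversion(s): (0,1), (0,2), (0,3). Each pair (i,j) satisfies i < j and arr[i] > arr[j].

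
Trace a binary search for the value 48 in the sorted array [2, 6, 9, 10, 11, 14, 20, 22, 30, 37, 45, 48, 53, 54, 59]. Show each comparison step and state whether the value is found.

Binary search for 48 in [2, 6, 9, 10, 11, 14, 20, 22, 30, 37, 45, 48, 53, 54, 59]:

lo=0, hi=14, mid=7, arr[mid]=22 -> 22 < 48, search right half
lo=8, hi=14, mid=11, arr[mid]=48 -> Found target at index 11!

Binary search finds 48 at index 11 after 2 comparisons. The search repeatedly halves the search space by comparing with the middle element.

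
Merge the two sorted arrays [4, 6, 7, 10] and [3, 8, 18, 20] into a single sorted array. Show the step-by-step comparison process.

Merging process:

Compare 4 vs 3: take 3 from right. Merged: [3]
Compare 4 vs 8: take 4 from left. Merged: [3, 4]
Compare 6 vs 8: take 6 from left. Merged: [3, 4, 6]
Compare 7 vs 8: take 7 from left. Merged: [3, 4, 6, 7]
Compare 10 vs 8: take 8 from right. Merged: [3, 4, 6, 7, 8]
Compare 10 vs 18: take 10 from left. Merged: [3, 4, 6, 7, 8, 10]
Append remaining from right: [18, 20]. Merged: [3, 4, 6, 7, 8, 10, 18, 20]

Final merged array: [3, 4, 6, 7, 8, 10, 18, 20]
Total comparisons: 6

The merged array is [3, 4, 6, 7, 8, 10, 18, 20], requiring 6 comparisons. The merge step runs in O(n) time where n is the total number of elements.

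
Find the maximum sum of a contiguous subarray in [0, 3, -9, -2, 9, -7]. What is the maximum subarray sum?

Using Kadane's algorithm on [0, 3, -9, -2, 9, -7]:

Scanning through the array:
Position 1 (value 3): max_ending_here = 3, max_so_far = 3
Position 2 (value -9): max_ending_here = -6, max_so_far = 3
Position 3 (value -2): max_ending_here = -2, max_so_far = 3
Position 4 (value 9): max_ending_here = 9, max_so_far = 9
Position 5 (value -7): max_ending_here = 2, max_so_far = 9

Maximum subarray: [9]
Maximum sum: 9

The maximum subarray is [9] with sum 9. This subarray runs from index 4 to index 4.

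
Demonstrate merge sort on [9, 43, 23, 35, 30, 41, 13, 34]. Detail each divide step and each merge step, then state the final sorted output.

Merge sort trace:

Split: [9, 43, 23, 35, 30, 41, 13, 34] -> [9, 43, 23, 35] and [30, 41, 13, 34]
  Split: [9, 43, 23, 35] -> [9, 43] and [23, 35]
    Split: [9, 43] -> [9] and [43]
    Merge: [9] + [43] -> [9, 43]
    Split: [23, 35] -> [23] and [35]
    Merge: [23] + [35] -> [23, 35]
  Merge: [9, 43] + [23, 35] -> [9, 23, 35, 43]
  Split: [30, 41, 13, 34] -> [30, 41] and [13, 34]
    Split: [30, 41] -> [30] and [41]
    Merge: [30] + [41] -> [30, 41]
    Split: [13, 34] -> [13] and [34]
    Merge: [13] + [34] -> [13, 34]
  Merge: [30, 41] + [13, 34] -> [13, 30, 34, 41]
Merge: [9, 23, 35, 43] + [13, 30, 34, 41] -> [9, 13, 23, 30, 34, 35, 41, 43]

Final sorted array: [9, 13, 23, 30, 34, 35, 41, 43]

The merge sort proceeds by recursively splitting the array and merging sorted halves.
After all merges, the sorted array is [9, 13, 23, 30, 34, 35, 41, 43].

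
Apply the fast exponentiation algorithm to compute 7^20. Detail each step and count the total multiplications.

Computing 7^20 by squaring (build up from 7^1; each line after the first costs one multiplication):

7^1 = 7
7^2 = (7^1)^2 = 7^2 = 49
7^4 = (7^2)^2 = 49^2 = 2401
7^5 = 7 * 7^4 = 7 * 2401 = 16807
7^10 = (7^5)^2 = 16807^2 = 282475249
7^20 = (7^10)^2 = 282475249^2 = 79792266297612001

Result: 79792266297612001
Multiplications needed: 5 (5 lines after 7^1)

7^20 = 79792266297612001. Using exponentiation by squaring, this requires 5 multiplications. The key idea: if the exponent is even, square the half-power; if odd, multiply by the base once.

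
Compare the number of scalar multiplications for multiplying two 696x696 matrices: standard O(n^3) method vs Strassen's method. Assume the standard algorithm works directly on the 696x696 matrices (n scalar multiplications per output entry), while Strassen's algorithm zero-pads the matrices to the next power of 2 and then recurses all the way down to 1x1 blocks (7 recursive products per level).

Matrix multiplication for 696x696 matrices:

Strassen's algorithm requires power-of-2 dimensions. Pad 696x696 to 1024x1024 (next power of 2).

Standard algorithm: 696^3 = 337153536 multiplications
Strassen's algorithm: 7^(log2(1024)) = 7^10 = 282475249 multiplications
Savings: 337153536 - 282475249 = 54678287 multiplications

Standard: 337153536 multiplications (696^3). Strassen: 282475249 multiplications (7^10, after padding to 1024x1024). Strassen reduces 8 recursive multiplications to 7 at each level.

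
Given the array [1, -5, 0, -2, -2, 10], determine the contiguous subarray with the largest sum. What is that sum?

Using Kadane's algorithm on [1, -5, 0, -2, -2, 10]:

Scanning through the array:
Position 1 (value -5): max_ending_here = -4, max_so_far = 1
Position 2 (value 0): max_ending_here = 0, max_so_far = 1
Position 3 (value -2): max_ending_here = -2, max_so_far = 1
Position 4 (value -2): max_ending_here = -2, max_so_far = 1
Position 5 (value 10): max_ending_here = 10, max_so_far = 10

Maximum subarray: [10]
Maximum sum: 10

The maximum subarray is [10] with sum 10. This subarray runs from index 5 to index 5.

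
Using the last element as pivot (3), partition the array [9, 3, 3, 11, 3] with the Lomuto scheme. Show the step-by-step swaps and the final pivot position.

Lomuto partition with pivot = 3:

Initial array: [9, 3, 3, 11, 3]

arr[0]=9 > 3: no swap
arr[1]=3 <= 3: swap with position 0, array becomes [3, 9, 3, 11, 3]
arr[2]=3 <= 3: swap with position 1, array becomes [3, 3, 9, 11, 3]
arr[3]=11 > 3: no swap

Place pivot at position 2: [3, 3, 3, 11, 9]
Pivot position: 2

After partitioning with pivot 3, the array becomes [3, 3, 3, 11, 9]. The pivot is placed at index 2. All elements to the left of the pivot are <= 3, and all elements to the right are > 3.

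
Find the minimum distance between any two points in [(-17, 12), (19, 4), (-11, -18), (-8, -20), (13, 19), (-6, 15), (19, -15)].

Computing all pairwise distances among 7 points:

d((-17, 12), (19, 4)) = 36.8782
d((-17, 12), (-11, -18)) = 30.5941
d((-17, 12), (-8, -20)) = 33.2415
d((-17, 12), (13, 19)) = 30.8058
d((-17, 12), (-6, 15)) = 11.4018
d((-17, 12), (19, -15)) = 45.0
d((19, 4), (-11, -18)) = 37.2022
d((19, 4), (-8, -20)) = 36.1248
d((19, 4), (13, 19)) = 16.1555
d((19, 4), (-6, 15)) = 27.313
d((19, 4), (19, -15)) = 19.0
d((-11, -18), (-8, -20)) = 3.6056 <-- minimum
d((-11, -18), (13, 19)) = 44.1022
d((-11, -18), (-6, 15)) = 33.3766
d((-11, -18), (19, -15)) = 30.1496
d((-8, -20), (13, 19)) = 44.2945
d((-8, -20), (-6, 15)) = 35.0571
d((-8, -20), (19, -15)) = 27.4591
d((13, 19), (-6, 15)) = 19.4165
d((13, 19), (19, -15)) = 34.5254
d((-6, 15), (19, -15)) = 39.0512

Closest pair: (-11, -18) and (-8, -20) with distance 3.6056

The closest pair is (-11, -18) and (-8, -20) with Euclidean distance 3.6056. For 7 points, brute-force pairwise comparison is shown above. For large n, the divide-and-conquer algorithm (sort by x, recurse on halves, check the dividing strip) achieves O(n log n).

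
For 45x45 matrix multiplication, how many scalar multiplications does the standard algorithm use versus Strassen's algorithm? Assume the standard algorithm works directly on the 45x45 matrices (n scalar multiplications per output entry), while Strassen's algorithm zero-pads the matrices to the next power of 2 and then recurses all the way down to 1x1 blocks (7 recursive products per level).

Matrix multiplication for 45x45 matrices:

Strassen's algorithm requires power-of-2 dimensions. Pad 45x45 to 64x64 (next power of 2).

Standard algorithm: 45^3 = 91125 multiplications
Strassen's algorithm: 7^(log2(64)) = 7^6 = 117649 multiplications
Difference: 91125 - 117649 = -26524 (Strassen uses MORE here due to padding overhead — for small or just-over-power-of-2 n, padding can outweigh the per-level savings)

Standard: 91125 multiplications (45^3). Strassen: 117649 multiplications (7^6, after padding to 64x64). Strassen reduces 8 recursive multiplications to 7 at each level.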